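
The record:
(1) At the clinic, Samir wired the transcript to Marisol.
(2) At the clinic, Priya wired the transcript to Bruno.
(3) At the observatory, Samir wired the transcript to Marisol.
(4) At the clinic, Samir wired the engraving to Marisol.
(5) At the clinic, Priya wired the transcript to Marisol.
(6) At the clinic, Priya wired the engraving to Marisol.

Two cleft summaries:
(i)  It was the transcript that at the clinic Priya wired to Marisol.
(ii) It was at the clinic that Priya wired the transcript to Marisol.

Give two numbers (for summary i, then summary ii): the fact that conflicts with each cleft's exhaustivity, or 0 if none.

6, 0

Summary (i) focuses "the transcript" (the thing); background agent = Priya, recipient = Marisol, setting = at the clinic. Fact (6) matches that background with thing = the engraving — refutes (i).
Summary (ii) focuses "at the clinic" (the setting); background agent = Priya, thing = the transcript, recipient = Marisol. No fact matches that background with a different setting, so 0.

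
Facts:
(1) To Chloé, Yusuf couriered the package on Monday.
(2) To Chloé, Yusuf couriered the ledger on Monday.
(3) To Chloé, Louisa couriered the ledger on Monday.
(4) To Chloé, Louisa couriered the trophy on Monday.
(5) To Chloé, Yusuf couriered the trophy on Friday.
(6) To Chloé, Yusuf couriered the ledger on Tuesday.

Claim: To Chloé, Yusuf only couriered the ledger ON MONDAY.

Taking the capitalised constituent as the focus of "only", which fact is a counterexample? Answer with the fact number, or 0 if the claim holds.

The capitals mark "on Monday" as focus. So "only" rules out other settings, with the rest (Yusuf as agent and the ledger as thing and Chloé as recipient) as background.
Fact (6) matches on Yusuf as agent and the ledger as thing and Chloé as recipient, but has setting = on Tuesday instead. That refutes the claim.

6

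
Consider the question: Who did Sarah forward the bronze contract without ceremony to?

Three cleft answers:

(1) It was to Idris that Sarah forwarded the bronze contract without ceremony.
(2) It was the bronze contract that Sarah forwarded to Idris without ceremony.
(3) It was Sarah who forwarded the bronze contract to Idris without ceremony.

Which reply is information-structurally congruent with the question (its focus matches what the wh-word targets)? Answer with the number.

The question word "who" targets the recipient.
Option (1) clefts "to Idris" — that matches what the question asks about.
Option (2) clefts "the bronze contract" — the direct object, not what was asked.
Option (3) clefts "Sarah" — the subject (agent), not what was asked.
So the congruent reply is (1).

1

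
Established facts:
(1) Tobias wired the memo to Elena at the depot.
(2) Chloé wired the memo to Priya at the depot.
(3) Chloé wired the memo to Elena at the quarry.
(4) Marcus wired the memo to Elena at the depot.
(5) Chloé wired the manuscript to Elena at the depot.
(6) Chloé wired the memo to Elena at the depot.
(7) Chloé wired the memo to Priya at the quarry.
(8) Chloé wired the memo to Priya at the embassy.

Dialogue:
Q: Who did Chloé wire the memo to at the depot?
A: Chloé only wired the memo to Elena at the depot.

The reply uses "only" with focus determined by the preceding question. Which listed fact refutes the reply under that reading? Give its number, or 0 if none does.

2

Answering "Who did ... to ...?" puts focus on the recipient — here, "Elena".
"Only" then excludes alternative recipients while the background — agent = Chloé, thing = the memo, setting = at the depot — is held fixed.
Fact (2) keeps agent = Chloé, thing = the memo, setting = at the depot but has recipient = Priya; that refutes the reply.
(Fact (3) would refute a reading with focus on the setting — but that is not what the question asks.)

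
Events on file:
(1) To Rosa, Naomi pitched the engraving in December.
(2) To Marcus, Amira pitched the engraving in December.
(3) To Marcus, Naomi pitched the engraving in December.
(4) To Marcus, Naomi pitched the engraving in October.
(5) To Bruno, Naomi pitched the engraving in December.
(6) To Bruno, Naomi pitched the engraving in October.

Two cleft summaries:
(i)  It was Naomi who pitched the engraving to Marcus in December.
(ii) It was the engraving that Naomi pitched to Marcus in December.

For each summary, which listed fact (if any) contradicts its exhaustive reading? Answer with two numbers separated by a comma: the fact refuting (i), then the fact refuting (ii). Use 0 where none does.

(i): focus "Naomi". Looking for thing = the engraving, recipient = Marcus, setting = in December with some other agent — fact (2) has Amira there. Refuted.
(ii): focus "the engraving". No fact shares agent = Naomi, recipient = Marcus, setting = in December with a different thing. 0.

2, 0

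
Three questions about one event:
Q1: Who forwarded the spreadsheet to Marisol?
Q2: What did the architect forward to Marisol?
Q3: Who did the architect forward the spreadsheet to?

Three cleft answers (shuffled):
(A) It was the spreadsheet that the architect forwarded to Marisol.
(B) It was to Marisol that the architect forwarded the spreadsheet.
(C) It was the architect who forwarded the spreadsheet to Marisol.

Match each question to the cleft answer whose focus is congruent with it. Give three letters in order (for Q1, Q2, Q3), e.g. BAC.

Q1 asks about the subject (agent); cleft (C) focuses "the architect", which is the subject (agent) — so Q1 → C.
Q2 asks about the direct object; cleft (A) focuses "the spreadsheet", which is the direct object — so Q2 → A.
Q3 asks about the recipient; cleft (B) focuses "to Marisol", which is the recipient — so Q3 → B.
Mapping: Q1→C, Q2→A, Q3→B.

CAB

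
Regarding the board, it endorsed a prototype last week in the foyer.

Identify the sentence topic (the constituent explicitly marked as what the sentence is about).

the board

The construction explicitly marks "the board" as what the sentence is about — the topic.
The remainder of the clause is the comment (what is said about the topic).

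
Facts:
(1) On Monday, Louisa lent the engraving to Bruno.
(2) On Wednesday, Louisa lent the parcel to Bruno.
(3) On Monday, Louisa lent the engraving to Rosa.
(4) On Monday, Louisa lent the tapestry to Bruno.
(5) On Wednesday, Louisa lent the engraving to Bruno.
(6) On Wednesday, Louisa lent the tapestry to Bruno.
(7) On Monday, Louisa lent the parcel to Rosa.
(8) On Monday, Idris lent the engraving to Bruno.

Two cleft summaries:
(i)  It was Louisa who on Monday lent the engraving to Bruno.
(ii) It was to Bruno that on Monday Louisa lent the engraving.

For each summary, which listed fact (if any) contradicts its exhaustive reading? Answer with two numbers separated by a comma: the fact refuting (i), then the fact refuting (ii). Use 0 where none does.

8, 3

Summary (i) focuses "Louisa" (the agent); background the engraving as thing and Bruno as recipient and on Monday as setting. Fact (8) matches that background with agent = Idris — refutes (i).
Summary (ii) focuses "Bruno" (the recipient); background Louisa as agent and the engraving as thing and on Monday as setting. Fact (3) matches that background with recipient = Rosa — refutes (ii).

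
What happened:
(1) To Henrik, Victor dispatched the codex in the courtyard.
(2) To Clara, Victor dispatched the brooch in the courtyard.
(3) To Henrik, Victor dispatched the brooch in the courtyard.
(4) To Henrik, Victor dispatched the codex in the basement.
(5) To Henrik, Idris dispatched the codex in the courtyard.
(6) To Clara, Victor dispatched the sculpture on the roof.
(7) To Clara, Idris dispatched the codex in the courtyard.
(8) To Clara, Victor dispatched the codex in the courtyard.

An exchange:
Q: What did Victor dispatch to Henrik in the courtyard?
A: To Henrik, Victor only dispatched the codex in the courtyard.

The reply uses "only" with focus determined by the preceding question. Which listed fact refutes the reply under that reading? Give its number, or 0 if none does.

Answering "What did ...?" puts focus on the thing — here, "the codex".
So "only" ranges over things; the rest (agent = Victor, recipient = Henrik, setting = in the courtyard) is presupposed.
Fact (3) keeps agent = Victor, recipient = Henrik, setting = in the courtyard but has thing = the brooch; that refutes the reply.
(Fact (4) would refute a reading with focus on the setting — but that is not what the question asks.)

3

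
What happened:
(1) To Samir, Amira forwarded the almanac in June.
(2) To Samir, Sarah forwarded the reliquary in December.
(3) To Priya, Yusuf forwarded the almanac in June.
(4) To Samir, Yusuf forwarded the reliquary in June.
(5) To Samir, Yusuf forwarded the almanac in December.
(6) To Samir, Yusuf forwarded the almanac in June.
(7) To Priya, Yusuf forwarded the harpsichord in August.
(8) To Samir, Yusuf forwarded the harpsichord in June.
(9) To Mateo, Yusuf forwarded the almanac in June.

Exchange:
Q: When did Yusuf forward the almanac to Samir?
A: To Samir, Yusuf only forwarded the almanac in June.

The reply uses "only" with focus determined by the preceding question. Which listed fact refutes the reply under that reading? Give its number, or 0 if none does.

5

The question "When did ...?" targets the setting, so in the reply the focus falls on "in June".
"Only" then excludes alternative settings while the background — same agent, thing, recipient (Yusuf / the almanac / Samir) — is held fixed.
Fact (5) shares the background with a different setting (in December) — counterexample.
(Fact (3) would refute a reading with focus on the recipient — but that is not what the question asks.)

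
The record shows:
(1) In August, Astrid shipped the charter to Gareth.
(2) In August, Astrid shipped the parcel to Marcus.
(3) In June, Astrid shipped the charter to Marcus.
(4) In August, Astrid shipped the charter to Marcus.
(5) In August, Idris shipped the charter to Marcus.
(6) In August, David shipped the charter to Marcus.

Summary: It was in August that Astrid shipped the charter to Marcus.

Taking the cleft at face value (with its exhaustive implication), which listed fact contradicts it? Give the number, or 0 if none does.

3

The cleft puts "in August" in focus and presupposes the open proposition with same agent, thing, recipient (Astrid / the charter / Marcus).
Exhaustivity: in August is the only setting satisfying that background.
Fact (3) shares the background but with setting = in June; exhaustivity is violated.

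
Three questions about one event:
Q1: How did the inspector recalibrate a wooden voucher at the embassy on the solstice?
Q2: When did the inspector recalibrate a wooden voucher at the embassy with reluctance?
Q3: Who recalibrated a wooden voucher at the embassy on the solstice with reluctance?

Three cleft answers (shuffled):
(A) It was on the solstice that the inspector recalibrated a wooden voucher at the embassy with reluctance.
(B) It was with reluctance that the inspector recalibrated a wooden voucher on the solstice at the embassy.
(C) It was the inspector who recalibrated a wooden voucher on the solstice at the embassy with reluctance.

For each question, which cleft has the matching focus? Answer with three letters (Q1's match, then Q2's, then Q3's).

BAC

Q1 asks about the manner; cleft (B) focuses "with reluctance", which is the manner — so Q1 → B.
Q2 asks about the time; cleft (A) focuses "on the solstice", which is the time — so Q2 → A.
Q3 asks about the subject (agent); cleft (C) focuses "the inspector", which is the subject (agent) — so Q3 → C.
Mapping: Q1→B, Q2→A, Q3→C.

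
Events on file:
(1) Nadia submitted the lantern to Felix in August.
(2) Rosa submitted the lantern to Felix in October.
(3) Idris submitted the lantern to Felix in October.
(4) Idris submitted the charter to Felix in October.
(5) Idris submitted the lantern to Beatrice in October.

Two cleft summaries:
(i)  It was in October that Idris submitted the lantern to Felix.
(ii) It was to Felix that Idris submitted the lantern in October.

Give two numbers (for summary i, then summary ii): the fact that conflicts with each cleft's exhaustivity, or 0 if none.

0, 5

Summary (i) focuses "in October" (the setting); background agent = Idris, thing = the lantern, recipient = Felix. No fact matches that background with a different setting, so 0.
Summary (ii) focuses "Felix" (the recipient); background agent = Idris, thing = the lantern, setting = in October. Fact (5) matches that background with recipient = Beatrice — refutes (ii).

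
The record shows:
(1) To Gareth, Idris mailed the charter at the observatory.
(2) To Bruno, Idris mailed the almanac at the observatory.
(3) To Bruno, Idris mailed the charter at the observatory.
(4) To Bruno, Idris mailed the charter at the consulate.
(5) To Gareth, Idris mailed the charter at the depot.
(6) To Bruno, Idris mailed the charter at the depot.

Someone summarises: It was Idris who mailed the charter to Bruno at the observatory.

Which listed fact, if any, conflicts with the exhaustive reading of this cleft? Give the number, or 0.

Focus of the cleft: "Idris" (the agent). Presupposed background: thing = the charter, recipient = Bruno, setting = at the observatory.
Exhaustivity: Idris is the only agent satisfying that background.
Every other fact differs from the presupposition on some backgrounded slot, so none challenges the exhaustivity.

0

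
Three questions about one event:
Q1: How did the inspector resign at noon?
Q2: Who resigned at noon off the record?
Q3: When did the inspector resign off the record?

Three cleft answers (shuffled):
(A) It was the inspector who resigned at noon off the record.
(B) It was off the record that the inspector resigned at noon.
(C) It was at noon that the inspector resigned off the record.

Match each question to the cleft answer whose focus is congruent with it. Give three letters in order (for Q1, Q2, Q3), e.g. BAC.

Q1 asks about the manner; cleft (B) focuses "off the record", which is the manner — so Q1 → B.
Q2 asks about the subject (agent); cleft (A) focuses "the inspector", which is the subject (agent) — so Q2 → A.
Q3 asks about the time; cleft (C) focuses "at noon", which is the time — so Q3 → C.
Mapping: Q1→B, Q2→A, Q3→C.

BAC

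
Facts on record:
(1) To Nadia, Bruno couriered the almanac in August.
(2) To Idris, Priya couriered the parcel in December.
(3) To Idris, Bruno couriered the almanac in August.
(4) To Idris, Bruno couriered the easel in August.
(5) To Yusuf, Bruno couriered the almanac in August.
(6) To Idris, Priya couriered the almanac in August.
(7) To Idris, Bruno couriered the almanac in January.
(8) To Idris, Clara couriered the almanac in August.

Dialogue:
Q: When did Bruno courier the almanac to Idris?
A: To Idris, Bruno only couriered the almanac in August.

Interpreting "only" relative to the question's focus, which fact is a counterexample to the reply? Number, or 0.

7

The question "When did ...?" targets the setting, so in the reply the focus falls on "in August".
"Only" then excludes alternative settings while the background — same agent, thing, recipient (Bruno / the almanac / Idris) — is held fixed.
Fact (7) shares the background with a different setting (in January) — counterexample.
(Fact (4) would refute a reading with focus on the thing — but that is not what the question asks.)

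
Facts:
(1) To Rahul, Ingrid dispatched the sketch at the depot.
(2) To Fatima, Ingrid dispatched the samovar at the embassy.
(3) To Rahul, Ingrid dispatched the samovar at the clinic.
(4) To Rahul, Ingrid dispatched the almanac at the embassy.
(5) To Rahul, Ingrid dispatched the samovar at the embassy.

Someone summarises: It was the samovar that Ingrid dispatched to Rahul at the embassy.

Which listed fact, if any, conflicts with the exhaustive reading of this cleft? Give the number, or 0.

4

Focus of the cleft: "the samovar" (the thing). Presupposed background: agent = Ingrid, recipient = Rahul, setting = at the embassy.
The exhaustive reading says no other thing fits that background.
Fact (4) shares the background but with thing = the almanac; exhaustivity is violated.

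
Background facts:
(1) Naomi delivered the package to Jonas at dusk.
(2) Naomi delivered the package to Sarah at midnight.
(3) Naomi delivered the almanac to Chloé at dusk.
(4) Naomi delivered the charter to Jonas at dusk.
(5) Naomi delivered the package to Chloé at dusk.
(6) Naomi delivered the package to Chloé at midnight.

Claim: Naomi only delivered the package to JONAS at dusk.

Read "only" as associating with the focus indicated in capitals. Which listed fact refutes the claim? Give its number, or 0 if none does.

Focus (in capitals) is "Jonas" — the recipient. "Only" excludes alternative recipients while holding fixed same agent, thing, setting (Naomi / the package / at dusk).
Fact (5) matches on same agent, thing, setting (Naomi / the package / at dusk), but has recipient = Chloé instead. That refutes the claim.

5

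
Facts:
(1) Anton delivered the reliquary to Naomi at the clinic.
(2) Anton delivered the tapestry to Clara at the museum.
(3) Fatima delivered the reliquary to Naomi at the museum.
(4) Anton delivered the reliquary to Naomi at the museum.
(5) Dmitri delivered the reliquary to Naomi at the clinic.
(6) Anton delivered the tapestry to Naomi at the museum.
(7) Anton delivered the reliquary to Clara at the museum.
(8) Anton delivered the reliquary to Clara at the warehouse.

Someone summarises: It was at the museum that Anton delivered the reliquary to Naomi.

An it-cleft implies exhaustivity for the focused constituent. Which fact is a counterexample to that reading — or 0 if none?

The cleft puts "at the museum" in focus and presupposes the open proposition with Anton as agent and the reliquary as thing and Naomi as recipient.
Exhaustivity: at the museum is the only setting satisfying that background.
But fact (1) also has Anton as agent and the reliquary as thing and Naomi as recipient, with setting = at the clinic — so the exhaustive reading fails.

1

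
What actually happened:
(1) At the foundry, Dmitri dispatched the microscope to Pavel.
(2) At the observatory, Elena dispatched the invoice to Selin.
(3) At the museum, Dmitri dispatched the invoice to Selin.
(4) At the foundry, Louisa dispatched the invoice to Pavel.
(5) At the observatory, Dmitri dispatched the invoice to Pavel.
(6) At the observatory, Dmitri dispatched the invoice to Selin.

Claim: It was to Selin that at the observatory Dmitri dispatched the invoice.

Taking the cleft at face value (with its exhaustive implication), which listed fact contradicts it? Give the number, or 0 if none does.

5

The cleft puts "Selin" in focus and presupposes the open proposition with agent = Dmitri, thing = the invoice, setting = at the observatory.
Exhaustivity: Selin is the only recipient satisfying that background.
But fact (5) also has agent = Dmitri, thing = the invoice, setting = at the observatory, with recipient = Pavel — so the exhaustive reading fails.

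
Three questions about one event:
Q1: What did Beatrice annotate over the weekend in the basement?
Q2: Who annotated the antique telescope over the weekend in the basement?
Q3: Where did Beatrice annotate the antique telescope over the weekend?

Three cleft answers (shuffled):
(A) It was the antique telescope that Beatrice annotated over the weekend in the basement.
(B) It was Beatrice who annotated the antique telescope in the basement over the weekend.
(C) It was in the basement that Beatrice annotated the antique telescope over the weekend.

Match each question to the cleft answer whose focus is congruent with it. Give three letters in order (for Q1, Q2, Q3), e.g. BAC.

ABC

Q1 asks about the direct object; cleft (A) focuses "the antique telescope", which is the direct object — so Q1 → A.
Q2 asks about the subject (agent); cleft (B) focuses "Beatrice", which is the subject (agent) — so Q2 → B.
Q3 asks about the location; cleft (C) focuses "in the basement", which is the location — so Q3 → C.
Mapping: Q1→A, Q2→B, Q3→C.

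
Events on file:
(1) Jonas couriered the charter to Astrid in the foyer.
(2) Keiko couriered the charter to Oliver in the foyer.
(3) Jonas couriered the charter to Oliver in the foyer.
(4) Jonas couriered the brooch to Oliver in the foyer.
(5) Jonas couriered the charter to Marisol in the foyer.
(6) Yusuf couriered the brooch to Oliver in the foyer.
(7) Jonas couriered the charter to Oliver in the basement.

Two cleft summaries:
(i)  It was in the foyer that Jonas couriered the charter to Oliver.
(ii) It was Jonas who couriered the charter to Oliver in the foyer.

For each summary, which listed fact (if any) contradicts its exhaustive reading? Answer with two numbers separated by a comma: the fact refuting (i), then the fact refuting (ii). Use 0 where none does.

Summary (i) focuses "in the foyer" (the setting); background same agent, thing, recipient (Jonas / the charter / Oliver). Fact (7) matches that background with setting = in the basement — refutes (i).
Summary (ii) focuses "Jonas" (the agent); background same thing, recipient, setting (the charter / Oliver / in the foyer). Fact (2) matches that background with agent = Keiko — refutes (ii).

7, 2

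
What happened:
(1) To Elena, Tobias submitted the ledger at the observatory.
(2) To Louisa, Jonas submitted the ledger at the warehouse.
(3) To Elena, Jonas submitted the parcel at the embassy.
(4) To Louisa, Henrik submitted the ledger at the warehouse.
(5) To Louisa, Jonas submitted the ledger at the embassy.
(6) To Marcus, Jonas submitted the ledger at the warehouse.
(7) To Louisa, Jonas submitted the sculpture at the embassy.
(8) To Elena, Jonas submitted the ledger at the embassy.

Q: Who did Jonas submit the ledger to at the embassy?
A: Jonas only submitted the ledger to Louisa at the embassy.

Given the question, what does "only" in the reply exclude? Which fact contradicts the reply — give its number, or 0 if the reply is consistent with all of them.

8

Answering "Who did ... to ...?" puts focus on the recipient — here, "Louisa".
"Only" then excludes alternative recipients while the background — agent = Jonas, thing = the ledger, setting = at the embassy — is held fixed.
Fact (8) keeps agent = Jonas, thing = the ledger, setting = at the embassy but has recipient = Elena; that refutes the reply.
(Fact (2) would refute a reading with focus on the setting — but that is not what the question asks.)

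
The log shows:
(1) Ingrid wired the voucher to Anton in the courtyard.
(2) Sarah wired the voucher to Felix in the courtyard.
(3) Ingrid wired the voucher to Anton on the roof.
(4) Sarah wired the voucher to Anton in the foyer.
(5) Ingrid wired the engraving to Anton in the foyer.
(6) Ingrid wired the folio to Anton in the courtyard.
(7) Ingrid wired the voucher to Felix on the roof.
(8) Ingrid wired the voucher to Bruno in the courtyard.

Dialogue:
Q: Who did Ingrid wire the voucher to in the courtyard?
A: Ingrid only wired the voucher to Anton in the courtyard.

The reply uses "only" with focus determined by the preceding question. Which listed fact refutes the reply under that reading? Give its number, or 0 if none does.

8

The question "Who did ... to ...?" targets the recipient, so in the reply the focus falls on "Anton".
"Only" then excludes alternative recipients while the background — same agent, thing, setting (Ingrid / the voucher / in the courtyard) — is held fixed.
Fact (8) keeps same agent, thing, setting (Ingrid / the voucher / in the courtyard) but has recipient = Bruno; that refutes the reply.
(Fact (3) would refute a reading with focus on the setting — but that is not what the question asks.)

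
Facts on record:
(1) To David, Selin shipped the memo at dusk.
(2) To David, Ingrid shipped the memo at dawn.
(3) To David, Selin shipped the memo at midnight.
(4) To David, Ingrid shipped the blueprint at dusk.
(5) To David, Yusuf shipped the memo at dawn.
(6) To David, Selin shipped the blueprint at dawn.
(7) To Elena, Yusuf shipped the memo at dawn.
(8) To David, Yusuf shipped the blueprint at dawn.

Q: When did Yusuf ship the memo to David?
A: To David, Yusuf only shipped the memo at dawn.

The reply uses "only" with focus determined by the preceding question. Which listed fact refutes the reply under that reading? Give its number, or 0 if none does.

0

Answering "When did ...?" puts focus on the setting — here, "at dawn".
"Only" then excludes alternative settings while the background — Yusuf as agent and the memo as thing and David as recipient — is held fixed.
No fact keeps Yusuf as agent and the memo as thing and David as recipient while changing the setting; every other fact differs on something backgrounded. The reply stands.
(Fact (8) would refute a reading with focus on the thing — but that is not what the question asks.)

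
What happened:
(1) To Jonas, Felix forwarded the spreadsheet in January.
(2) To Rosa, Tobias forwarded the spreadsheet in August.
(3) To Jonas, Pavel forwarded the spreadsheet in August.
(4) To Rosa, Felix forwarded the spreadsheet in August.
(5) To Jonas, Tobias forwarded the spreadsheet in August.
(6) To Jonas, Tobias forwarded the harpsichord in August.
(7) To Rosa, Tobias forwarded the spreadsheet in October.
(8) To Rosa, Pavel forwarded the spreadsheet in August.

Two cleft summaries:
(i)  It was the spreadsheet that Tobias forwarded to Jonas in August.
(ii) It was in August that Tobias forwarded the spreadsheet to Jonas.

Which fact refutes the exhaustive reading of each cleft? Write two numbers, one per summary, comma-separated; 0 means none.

Summary (i) focuses "the spreadsheet" (the thing); background Tobias as agent and Jonas as recipient and in August as setting. Fact (6) matches that background with thing = the harpsichord — refutes (i).
Summary (ii) focuses "in August" (the setting); background Tobias as agent and the spreadsheet as thing and Jonas as recipient. No fact matches that background with a different setting, so 0.

6, 0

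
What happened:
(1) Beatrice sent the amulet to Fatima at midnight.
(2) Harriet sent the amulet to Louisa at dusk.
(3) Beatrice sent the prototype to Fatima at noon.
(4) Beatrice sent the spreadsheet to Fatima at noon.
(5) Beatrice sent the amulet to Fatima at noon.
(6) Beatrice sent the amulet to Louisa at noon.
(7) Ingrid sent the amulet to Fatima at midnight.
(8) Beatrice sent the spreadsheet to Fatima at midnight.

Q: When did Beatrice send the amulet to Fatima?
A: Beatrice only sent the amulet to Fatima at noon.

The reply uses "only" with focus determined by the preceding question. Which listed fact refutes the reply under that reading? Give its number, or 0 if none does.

1

The question "When did ...?" targets the setting, so in the reply the focus falls on "at noon".
So "only" ranges over settings; the rest (same agent, thing, recipient (Beatrice / the amulet / Fatima)) is presupposed.
Fact (1) shares the background with a different setting (at midnight) — counterexample.
(Fact (3) would refute a reading with focus on the thing — but that is not what the question asks.)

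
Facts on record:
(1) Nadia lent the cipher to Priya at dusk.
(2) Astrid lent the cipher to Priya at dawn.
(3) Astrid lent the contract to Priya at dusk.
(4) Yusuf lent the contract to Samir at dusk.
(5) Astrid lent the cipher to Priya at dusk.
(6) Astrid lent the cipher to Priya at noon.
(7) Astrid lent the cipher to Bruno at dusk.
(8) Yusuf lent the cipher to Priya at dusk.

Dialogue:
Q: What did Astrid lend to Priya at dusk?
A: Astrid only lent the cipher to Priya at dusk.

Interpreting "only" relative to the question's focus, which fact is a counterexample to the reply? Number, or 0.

Answering "What did ...?" puts focus on the thing — here, "the cipher".
"Only" then excludes alternative things while the background — Astrid as agent and Priya as recipient and at dusk as setting — is held fixed.
Fact (3) shares the background with a different thing (the contract) — counterexample.
(Fact (7) would refute a reading with focus on the recipient — but that is not what the question asks.)

3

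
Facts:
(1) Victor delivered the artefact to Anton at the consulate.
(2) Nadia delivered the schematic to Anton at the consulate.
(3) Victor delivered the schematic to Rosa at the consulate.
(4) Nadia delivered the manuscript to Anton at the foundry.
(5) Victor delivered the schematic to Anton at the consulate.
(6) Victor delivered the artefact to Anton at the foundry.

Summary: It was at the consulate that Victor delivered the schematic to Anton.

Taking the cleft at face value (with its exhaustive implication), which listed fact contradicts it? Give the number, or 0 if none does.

Focus of the cleft: "at the consulate" (the setting). Presupposed background: same agent, thing, recipient (Victor / the schematic / Anton).
Exhaustivity: at the consulate is the only setting satisfying that background.
Every other fact differs from the presupposition on some backgrounded slot, so none challenges the exhaustivity.

0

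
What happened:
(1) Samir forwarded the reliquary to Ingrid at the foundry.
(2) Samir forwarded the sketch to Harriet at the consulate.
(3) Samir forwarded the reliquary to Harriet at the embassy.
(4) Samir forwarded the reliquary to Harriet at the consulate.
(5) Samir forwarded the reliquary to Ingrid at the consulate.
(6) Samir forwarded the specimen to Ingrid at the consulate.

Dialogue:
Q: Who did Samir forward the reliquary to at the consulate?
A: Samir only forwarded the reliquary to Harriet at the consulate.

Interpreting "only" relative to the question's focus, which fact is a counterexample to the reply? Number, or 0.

5

Answering "Who did ... to ...?" puts focus on the recipient — here, "Harriet".
"Only" then excludes alternative recipients while the background — Samir as agent and the reliquary as thing and at the consulate as setting — is held fixed.
Fact (5) keeps Samir as agent and the reliquary as thing and at the consulate as setting but has recipient = Ingrid; that refutes the reply.
(Fact (3) would refute a reading with focus on the setting — but that is not what the question asks.)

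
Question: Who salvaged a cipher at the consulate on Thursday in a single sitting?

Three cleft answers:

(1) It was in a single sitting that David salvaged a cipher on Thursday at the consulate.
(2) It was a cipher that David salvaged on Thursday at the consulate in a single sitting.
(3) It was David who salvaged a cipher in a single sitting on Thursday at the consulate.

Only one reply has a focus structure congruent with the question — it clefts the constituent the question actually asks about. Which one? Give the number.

The question word "who" targets the subject (agent).
Option (1) clefts "in a single sitting" — the manner, not what was asked.
Option (2) clefts "a cipher" — the direct object, not what was asked.
Option (3) clefts "David" — that matches what the question asks about.
So the congruent reply is (3).

3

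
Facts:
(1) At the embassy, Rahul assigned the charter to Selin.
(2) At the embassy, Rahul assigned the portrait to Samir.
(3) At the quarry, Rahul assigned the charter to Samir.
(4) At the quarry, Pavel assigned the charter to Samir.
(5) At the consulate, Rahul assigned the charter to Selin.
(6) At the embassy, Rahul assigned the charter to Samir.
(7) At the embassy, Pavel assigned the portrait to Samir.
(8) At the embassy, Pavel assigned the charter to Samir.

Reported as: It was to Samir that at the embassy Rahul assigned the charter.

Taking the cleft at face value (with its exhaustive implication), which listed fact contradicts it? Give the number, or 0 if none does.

1

The cleft puts "Samir" in focus and presupposes the open proposition with Rahul as agent and the charter as thing and at the embassy as setting.
The exhaustive reading says no other recipient fits that background.
But fact (1) also has Rahul as agent and the charter as thing and at the embassy as setting, with recipient = Selin — so the exhaustive reading fails.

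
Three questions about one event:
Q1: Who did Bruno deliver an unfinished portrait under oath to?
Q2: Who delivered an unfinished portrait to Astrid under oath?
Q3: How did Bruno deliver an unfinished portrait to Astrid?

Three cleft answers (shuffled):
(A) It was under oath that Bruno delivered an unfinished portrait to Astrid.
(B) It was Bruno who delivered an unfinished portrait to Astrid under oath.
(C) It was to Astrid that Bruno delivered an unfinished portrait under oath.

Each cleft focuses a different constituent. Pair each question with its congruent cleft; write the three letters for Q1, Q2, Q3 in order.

Q1 asks about the recipient; cleft (C) focuses "to Astrid", which is the recipient — so Q1 → C.
Q2 asks about the subject (agent); cleft (B) focuses "Bruno", which is the subject (agent) — so Q2 → B.
Q3 asks about the manner; cleft (A) focuses "under oath", which is the manner — so Q3 → A.
Mapping: Q1→C, Q2→B, Q3→A.

CBA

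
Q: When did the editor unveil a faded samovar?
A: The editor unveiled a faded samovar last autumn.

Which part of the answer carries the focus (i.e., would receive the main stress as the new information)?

last autumn

The wh-word "when" asks about the time.
In the answer, "the editor" and "a faded samovar" are given — repeated from the question.
The constituent filling the time gap is "last autumn"; that is the focus and would carry nuclear stress.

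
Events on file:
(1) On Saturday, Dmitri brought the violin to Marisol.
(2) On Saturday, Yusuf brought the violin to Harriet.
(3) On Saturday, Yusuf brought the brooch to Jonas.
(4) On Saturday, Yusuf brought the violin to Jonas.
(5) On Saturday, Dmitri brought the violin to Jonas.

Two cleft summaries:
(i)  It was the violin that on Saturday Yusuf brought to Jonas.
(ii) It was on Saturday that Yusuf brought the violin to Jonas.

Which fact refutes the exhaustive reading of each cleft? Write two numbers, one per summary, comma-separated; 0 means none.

3, 0

Summary (i) focuses "the violin" (the thing); background Yusuf as agent and Jonas as recipient and on Saturday as setting. Fact (3) matches that background with thing = the brooch — refutes (i).
Summary (ii) focuses "on Saturday" (the setting); background Yusuf as agent and the violin as thing and Jonas as recipient. No fact matches that background with a different setting, so 0.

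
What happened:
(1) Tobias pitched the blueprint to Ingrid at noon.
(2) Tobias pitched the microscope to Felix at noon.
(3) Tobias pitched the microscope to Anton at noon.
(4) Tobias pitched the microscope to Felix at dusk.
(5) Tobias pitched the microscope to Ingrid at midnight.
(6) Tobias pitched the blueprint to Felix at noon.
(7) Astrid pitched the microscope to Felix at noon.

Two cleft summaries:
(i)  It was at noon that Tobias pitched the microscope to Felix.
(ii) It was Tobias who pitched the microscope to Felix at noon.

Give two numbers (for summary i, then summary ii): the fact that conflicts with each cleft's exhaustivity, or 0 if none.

4, 7

(i): focus "at noon". Looking for same agent, thing, recipient (Tobias / the microscope / Felix) with some other setting — fact (4) has at dusk there. Refuted.
(ii): focus "Tobias". Looking for same thing, recipient, setting (the microscope / Felix / at noon) with some other agent — fact (7) has Astrid there. Refuted.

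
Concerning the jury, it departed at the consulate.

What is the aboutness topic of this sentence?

the jury

The construction explicitly marks "the jury" as what the sentence is about — the topic.
The remainder of the clause is the comment (what is said about the topic).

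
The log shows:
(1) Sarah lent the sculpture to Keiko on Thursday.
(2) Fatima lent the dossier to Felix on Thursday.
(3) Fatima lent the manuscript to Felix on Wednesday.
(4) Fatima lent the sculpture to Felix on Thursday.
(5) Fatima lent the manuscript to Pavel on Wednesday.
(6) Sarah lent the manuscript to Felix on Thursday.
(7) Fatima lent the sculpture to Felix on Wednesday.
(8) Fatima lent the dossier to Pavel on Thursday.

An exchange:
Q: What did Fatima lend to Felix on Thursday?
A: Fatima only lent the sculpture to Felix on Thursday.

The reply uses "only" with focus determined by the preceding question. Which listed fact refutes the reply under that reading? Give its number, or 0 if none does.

2

Answering "What did ...?" puts focus on the thing — here, "the sculpture".
So "only" ranges over things; the rest (same agent, recipient, setting (Fatima / Felix / on Thursday)) is presupposed.
Fact (2) keeps same agent, recipient, setting (Fatima / Felix / on Thursday) but has thing = the dossier; that refutes the reply.
(Fact (7) would refute a reading with focus on the setting — but that is not what the question asks.)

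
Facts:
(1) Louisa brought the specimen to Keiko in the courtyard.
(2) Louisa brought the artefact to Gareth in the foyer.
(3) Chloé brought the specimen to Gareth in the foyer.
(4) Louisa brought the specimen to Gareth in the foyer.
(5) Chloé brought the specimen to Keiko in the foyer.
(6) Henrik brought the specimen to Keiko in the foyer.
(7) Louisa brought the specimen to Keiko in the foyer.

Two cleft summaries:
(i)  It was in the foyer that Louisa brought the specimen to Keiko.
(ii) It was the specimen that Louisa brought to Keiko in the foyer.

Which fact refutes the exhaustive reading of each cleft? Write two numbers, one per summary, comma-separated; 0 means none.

1, 0

(i): focus "in the foyer". Looking for agent = Louisa, thing = the specimen, recipient = Keiko with some other setting — fact (1) has in the courtyard there. Refuted.
(ii): focus "the specimen". No fact shares agent = Louisa, recipient = Keiko, setting = in the foyer with a different thing. 0.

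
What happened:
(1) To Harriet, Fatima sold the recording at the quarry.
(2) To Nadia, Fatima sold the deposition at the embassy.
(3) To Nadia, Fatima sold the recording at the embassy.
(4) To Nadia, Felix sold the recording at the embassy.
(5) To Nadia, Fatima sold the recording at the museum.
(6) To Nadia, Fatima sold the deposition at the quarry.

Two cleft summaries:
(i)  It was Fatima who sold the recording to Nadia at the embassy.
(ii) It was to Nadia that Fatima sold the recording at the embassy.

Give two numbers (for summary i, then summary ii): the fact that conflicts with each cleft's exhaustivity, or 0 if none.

4, 0

Summary (i) focuses "Fatima" (the agent); background thing = the recording, recipient = Nadia, setting = at the embassy. Fact (4) matches that background with agent = Felix — refutes (i).
Summary (ii) focuses "Nadia" (the recipient); background agent = Fatima, thing = the recording, setting = at the embassy. No fact matches that background with a different recipient, so 0.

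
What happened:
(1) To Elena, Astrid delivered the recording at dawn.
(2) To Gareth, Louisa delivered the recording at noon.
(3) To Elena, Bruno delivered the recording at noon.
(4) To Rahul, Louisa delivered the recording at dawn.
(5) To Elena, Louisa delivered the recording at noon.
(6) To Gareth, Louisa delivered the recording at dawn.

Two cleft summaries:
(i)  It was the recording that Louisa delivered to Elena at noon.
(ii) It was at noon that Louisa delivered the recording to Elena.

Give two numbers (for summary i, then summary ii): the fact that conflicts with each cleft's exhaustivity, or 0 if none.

Summary (i) focuses "the recording" (the thing); background Louisa as agent and Elena as recipient and at noon as setting. No fact matches that background with a different thing, so 0.
Summary (ii) focuses "at noon" (the setting); background Louisa as agent and the recording as thing and Elena as recipient. No fact matches that background with a different setting, so 0.

0, 0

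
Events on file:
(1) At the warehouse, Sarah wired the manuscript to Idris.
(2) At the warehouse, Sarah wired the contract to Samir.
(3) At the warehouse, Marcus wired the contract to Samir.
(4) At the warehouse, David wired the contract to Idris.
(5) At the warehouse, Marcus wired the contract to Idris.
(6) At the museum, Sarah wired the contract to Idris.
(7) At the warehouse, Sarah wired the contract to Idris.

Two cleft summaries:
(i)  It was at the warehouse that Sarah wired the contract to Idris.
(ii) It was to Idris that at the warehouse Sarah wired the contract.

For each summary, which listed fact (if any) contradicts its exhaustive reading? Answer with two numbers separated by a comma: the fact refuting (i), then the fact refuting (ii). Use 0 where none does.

Summary (i) focuses "at the warehouse" (the setting); background same agent, thing, recipient (Sarah / the contract / Idris). Fact (6) matches that background with setting = at the museum — refutes (i).
Summary (ii) focuses "Idris" (the recipient); background same agent, thing, setting (Sarah / the contract / at the warehouse). Fact (2) matches that background with recipient = Samir — refutes (ii).

6, 2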